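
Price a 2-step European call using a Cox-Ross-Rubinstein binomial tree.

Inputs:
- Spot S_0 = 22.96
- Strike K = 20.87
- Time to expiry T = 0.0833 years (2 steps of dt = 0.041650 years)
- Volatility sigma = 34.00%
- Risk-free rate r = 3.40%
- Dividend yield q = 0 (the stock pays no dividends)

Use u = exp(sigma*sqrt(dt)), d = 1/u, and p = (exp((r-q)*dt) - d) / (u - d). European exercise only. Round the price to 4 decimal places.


dt = T/N = 0.041650
u = exp(sigma*sqrt(dt)) = 1.071852; d = 1/u = 0.932964
p = (exp((r-q)*dt) - d) / (u - d) = 0.492863
Discount per step: exp(-r*dt) = 0.998585
Stock lattice S(k, i) with i counting down-moves:
  k=0: S(0,0) = 22.9600
  k=1: S(1,0) = 24.6097; S(1,1) = 21.4209
  k=2: S(2,0) = 26.3780; S(2,1) = 22.9600; S(2,2) = 19.9849
Terminal payoffs V(N, i) = max(S_T - K, 0):
  V(2,0) = 5.507997; V(2,1) = 2.090000; V(2,2) = 0.000000
Backward induction: V(k, i) = exp(-r*dt) * [p * V(k+1, i) + (1-p) * V(k+1, i+1)].
  V(1,0) = exp(-r*dt) * [p*5.507997 + (1-p)*2.090000] = 3.769263
  V(1,1) = exp(-r*dt) * [p*2.090000 + (1-p)*0.000000] = 1.028626
  V(0,0) = exp(-r*dt) * [p*3.769263 + (1-p)*1.028626] = 2.376018

Answer: Price = V(0,0) = 2.3760


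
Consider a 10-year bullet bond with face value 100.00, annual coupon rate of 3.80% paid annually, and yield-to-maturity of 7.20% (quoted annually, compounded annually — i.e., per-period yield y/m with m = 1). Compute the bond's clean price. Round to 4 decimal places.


Coupon per period c = face * coupon_rate / m = 3.800000
Periods per year m = 1; per-period yield y/m = 0.072000
Number of cashflows N = 10
Cashflows (t years, CF_t, discount factor 1/(1+y/m)^(m*t), PV):
  t = 1.0000: CF_t = 3.800000, DF = 0.932836, PV = 3.544776
  t = 2.0000: CF_t = 3.800000, DF = 0.870183, PV = 3.306694
  t = 3.0000: CF_t = 3.800000, DF = 0.811738, PV = 3.084603
  t = 4.0000: CF_t = 3.800000, DF = 0.757218, PV = 2.877428
  t = 5.0000: CF_t = 3.800000, DF = 0.706360, PV = 2.684168
  t = 6.0000: CF_t = 3.800000, DF = 0.658918, PV = 2.503888
  t = 7.0000: CF_t = 3.800000, DF = 0.614662, PV = 2.335716
  t = 8.0000: CF_t = 3.800000, DF = 0.573379, PV = 2.178840
  t = 9.0000: CF_t = 3.800000, DF = 0.534868, PV = 2.032500
  t = 10.0000: CF_t = 103.800000, DF = 0.498944, PV = 51.790428
Price P = sum_t PV_t = 76.339041

Answer: Price = 76.3390


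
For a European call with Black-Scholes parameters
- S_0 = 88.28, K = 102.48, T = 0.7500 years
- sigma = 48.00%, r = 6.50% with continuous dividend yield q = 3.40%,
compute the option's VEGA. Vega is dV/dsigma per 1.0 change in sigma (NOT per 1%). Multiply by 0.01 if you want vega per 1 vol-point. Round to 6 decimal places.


Answer: Vega = 29.598346

Derivation:
d1 = -0.0950320376; d2 = -0.5107242314
phi(d1) = 0.3971449001; exp(-qT) = 0.9748223790; exp(-rT) = 0.9524192047
Vega = S * exp(-qT) * phi(d1) * sqrt(T) = 88.2800 * 0.9748223790 * 0.3971449001 * 0.8660254038 = 29.598346


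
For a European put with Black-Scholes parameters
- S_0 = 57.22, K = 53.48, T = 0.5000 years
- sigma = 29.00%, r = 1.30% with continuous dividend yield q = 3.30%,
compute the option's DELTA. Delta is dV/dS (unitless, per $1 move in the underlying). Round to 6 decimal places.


Answer: Delta = -0.344972

Derivation:
d1 = 0.3834017596; d2 = 0.1783407930
phi(d1) = 0.3706722656; exp(-qT) = 0.9836353794; exp(-rT) = 0.9935210793
N(-d1) = 0.3507109494
Delta = -exp(-qT) * N(-d1) = -0.9836353794 * 0.3507109494 = -0.344972


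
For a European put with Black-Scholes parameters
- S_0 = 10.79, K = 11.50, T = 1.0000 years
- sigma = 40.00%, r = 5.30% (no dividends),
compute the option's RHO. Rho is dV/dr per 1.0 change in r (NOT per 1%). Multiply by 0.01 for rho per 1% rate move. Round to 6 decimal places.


Answer: Rho = -6.431676

Derivation:
d1 = 0.1731818598; d2 = -0.2268181402
phi(d1) = 0.3930043842; exp(-qT) = 1.0000000000; exp(-rT) = 0.9483800125
N(-d2) = 0.5897174213
Rho = -K*T*exp(-rT)*N(-d2) = -11.5000 * 1.0000 * 0.9483800125 * 0.5897174213 = -6.431676


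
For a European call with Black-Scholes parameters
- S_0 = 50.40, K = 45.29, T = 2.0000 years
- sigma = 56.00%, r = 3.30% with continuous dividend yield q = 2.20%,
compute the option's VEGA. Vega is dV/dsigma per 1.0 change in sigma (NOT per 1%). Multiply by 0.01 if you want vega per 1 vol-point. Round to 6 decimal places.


d1 = 0.5587468355; d2 = -0.2332127594
phi(d1) = 0.3412849411; exp(-qT) = 0.9569539575; exp(-rT) = 0.9361308643
Vega = S * exp(-qT) * phi(d1) * sqrt(T) = 50.4000 * 0.9569539575 * 0.3412849411 * 1.4142135624 = 23.278431

Answer: Vega = 23.278431


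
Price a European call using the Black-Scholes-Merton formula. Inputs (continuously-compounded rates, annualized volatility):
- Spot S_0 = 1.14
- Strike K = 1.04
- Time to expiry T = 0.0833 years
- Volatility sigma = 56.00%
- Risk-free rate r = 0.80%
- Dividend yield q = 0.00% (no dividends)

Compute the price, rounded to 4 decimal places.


Answer: Price = 0.1317

Derivation:
d1 = (ln(S/K) + (r - q + 0.5*sigma^2) * T) / (sigma * sqrt(T)) = 0.65296152
d2 = d1 - sigma * sqrt(T) = 0.49133578
exp(-rT) = 0.99933382; exp(-qT) = 1.00000000
C = S_0 * exp(-qT) * N(d1) - K * exp(-rT) * N(d2)
N(d1) = 0.74310946; N(d2) = 0.68840551
C = 1.1400 * 1.00000000 * 0.74310946 - 1.0400 * 0.99933382 * 0.68840551 = 0.1317


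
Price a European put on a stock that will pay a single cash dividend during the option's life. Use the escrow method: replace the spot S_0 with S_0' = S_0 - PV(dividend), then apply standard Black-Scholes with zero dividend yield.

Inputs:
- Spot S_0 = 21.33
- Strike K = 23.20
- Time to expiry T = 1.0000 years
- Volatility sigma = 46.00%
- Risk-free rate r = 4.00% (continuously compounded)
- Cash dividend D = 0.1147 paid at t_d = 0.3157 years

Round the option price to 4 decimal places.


PV(D) = D * exp(-r * t_d) = 0.1147 * 0.98745140 = 0.11326068
S_0' = S_0 - PV(D) = 21.3300 - 0.11326068 = 21.21673932
d1 = (ln(S_0'/K) + (r + sigma^2/2)*T) / (sigma*sqrt(T)) = 0.12269170
d2 = d1 - sigma*sqrt(T) = -0.33730830
exp(-rT) = 0.96078944
N(-d1) = 0.45117562; N(-d2) = 0.63205775
P = K * exp(-rT) * N(-d2) - S_0' * N(-d1) = 23.2000 * 0.96078944 * 0.63205775 - 21.21673932 * 0.45117562 = 4.5163

Answer: Price = 4.5163


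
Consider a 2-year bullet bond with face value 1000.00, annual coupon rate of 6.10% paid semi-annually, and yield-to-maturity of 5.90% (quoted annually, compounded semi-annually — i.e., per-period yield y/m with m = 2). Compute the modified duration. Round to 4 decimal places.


Coupon per period c = face * coupon_rate / m = 30.500000
Periods per year m = 2; per-period yield y/m = 0.029500
Number of cashflows N = 4
Cashflows (t years, CF_t, discount factor 1/(1+y/m)^(m*t), PV):
  t = 0.5000: CF_t = 30.500000, DF = 0.971345, PV = 29.626032
  t = 1.0000: CF_t = 30.500000, DF = 0.943512, PV = 28.777107
  t = 1.5000: CF_t = 30.500000, DF = 0.916476, PV = 27.952508
  t = 2.0000: CF_t = 1030.500000, DF = 0.890214, PV = 917.365899
Price P = sum_t PV_t = 1003.721547
First compute Macaulay numerator sum_t t * PV_t:
  t * PV_t at t = 0.5000: 14.813016
  t * PV_t at t = 1.0000: 28.777107
  t * PV_t at t = 1.5000: 41.928763
  t * PV_t at t = 2.0000: 1834.731798
Macaulay duration D = 1920.250684 / 1003.721547 = 1.913131
Modified duration = D / (1 + y/m) = 1.913131 / (1 + 0.029500) = 1.858311

Answer: Modified duration = 1.8583


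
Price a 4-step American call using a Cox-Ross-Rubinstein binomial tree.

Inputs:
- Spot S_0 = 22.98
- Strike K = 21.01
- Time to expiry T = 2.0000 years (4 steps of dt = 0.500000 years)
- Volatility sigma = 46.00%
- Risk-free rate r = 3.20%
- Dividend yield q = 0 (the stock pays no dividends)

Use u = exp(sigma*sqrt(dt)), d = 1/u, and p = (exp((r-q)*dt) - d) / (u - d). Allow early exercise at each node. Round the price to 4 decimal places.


Answer: Price = V(0,0) = 7.1821

Derivation:
dt = T/N = 0.500000
u = exp(sigma*sqrt(dt)) = 1.384403; d = 1/u = 0.722333
p = (exp((r-q)*dt) - d) / (u - d) = 0.443753
Discount per step: exp(-r*dt) = 0.984127
Stock lattice S(k, i) with i counting down-moves:
  k=0: S(0,0) = 22.9800
  k=1: S(1,0) = 31.8136; S(1,1) = 16.5992
  k=2: S(2,0) = 44.0428; S(2,1) = 22.9800; S(2,2) = 11.9902
  k=3: S(3,0) = 60.9730; S(3,1) = 31.8136; S(3,2) = 16.5992; S(3,3) = 8.6609
  k=4: S(4,0) = 84.4113; S(4,1) = 44.0428; S(4,2) = 22.9800; S(4,3) = 11.9902; S(4,4) = 6.2560
Terminal payoffs V(N, i) = max(S_T - K, 0):
  V(4,0) = 63.401255; V(4,1) = 23.032827; V(4,2) = 1.970000; V(4,3) = 0.000000; V(4,4) = 0.000000
Backward induction: V(k, i) = exp(-r*dt) * [p * V(k+1, i) + (1-p) * V(k+1, i+1)]; then take max(V_cont, immediate exercise) for American.
  V(3,0) = exp(-r*dt) * [p*63.401255 + (1-p)*23.032827] = 40.296515; exercise = 39.963030; V(3,0) = max -> 40.296515
  V(3,1) = exp(-r*dt) * [p*23.032827 + (1-p)*1.970000] = 11.137070; exercise = 10.803585; V(3,1) = max -> 11.137070
  V(3,2) = exp(-r*dt) * [p*1.970000 + (1-p)*0.000000] = 0.860318; exercise = 0.000000; V(3,2) = max -> 0.860318
  V(3,3) = exp(-r*dt) * [p*0.000000 + (1-p)*0.000000] = 0.000000; exercise = 0.000000; V(3,3) = max -> 0.000000
  V(2,0) = exp(-r*dt) * [p*40.296515 + (1-p)*11.137070] = 23.694504; exercise = 23.032827; V(2,0) = max -> 23.694504
  V(2,1) = exp(-r*dt) * [p*11.137070 + (1-p)*0.860318] = 5.334619; exercise = 1.970000; V(2,1) = max -> 5.334619
  V(2,2) = exp(-r*dt) * [p*0.860318 + (1-p)*0.000000] = 0.375709; exercise = 0.000000; V(2,2) = max -> 0.375709
  V(1,0) = exp(-r*dt) * [p*23.694504 + (1-p)*5.334619] = 13.267882; exercise = 10.803585; V(1,0) = max -> 13.267882
  V(1,1) = exp(-r*dt) * [p*5.334619 + (1-p)*0.375709] = 2.535349; exercise = 0.000000; V(1,1) = max -> 2.535349
  V(0,0) = exp(-r*dt) * [p*13.267882 + (1-p)*2.535349] = 7.182106; exercise = 1.970000; V(0,0) = max -> 7.182106


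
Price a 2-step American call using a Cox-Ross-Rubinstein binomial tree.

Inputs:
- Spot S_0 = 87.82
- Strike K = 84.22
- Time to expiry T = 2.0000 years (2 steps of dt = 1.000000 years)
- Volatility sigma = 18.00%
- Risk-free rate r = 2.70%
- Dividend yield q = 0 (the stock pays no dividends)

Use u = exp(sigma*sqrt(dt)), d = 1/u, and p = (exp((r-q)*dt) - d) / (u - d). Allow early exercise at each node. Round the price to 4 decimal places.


dt = T/N = 1.000000
u = exp(sigma*sqrt(dt)) = 1.197217; d = 1/u = 0.835270
p = (exp((r-q)*dt) - d) / (u - d) = 0.530734
Discount per step: exp(-r*dt) = 0.973361
Stock lattice S(k, i) with i counting down-moves:
  k=0: S(0,0) = 87.8200
  k=1: S(1,0) = 105.1396; S(1,1) = 73.3534
  k=2: S(2,0) = 125.8750; S(2,1) = 87.8200; S(2,2) = 61.2699
Terminal payoffs V(N, i) = max(S_T - K, 0):
  V(2,0) = 41.654989; V(2,1) = 3.600000; V(2,2) = 0.000000
Backward induction: V(k, i) = exp(-r*dt) * [p * V(k+1, i) + (1-p) * V(k+1, i+1)]; then take max(V_cont, immediate exercise) for American.
  V(1,0) = exp(-r*dt) * [p*41.654989 + (1-p)*3.600000] = 23.163145; exercise = 20.919629; V(1,0) = max -> 23.163145
  V(1,1) = exp(-r*dt) * [p*3.600000 + (1-p)*0.000000] = 1.859745; exercise = 0.000000; V(1,1) = max -> 1.859745
  V(0,0) = exp(-r*dt) * [p*23.163145 + (1-p)*1.859745] = 12.815449; exercise = 3.600000; V(0,0) = max -> 12.815449

Answer: Price = V(0,0) = 12.8154


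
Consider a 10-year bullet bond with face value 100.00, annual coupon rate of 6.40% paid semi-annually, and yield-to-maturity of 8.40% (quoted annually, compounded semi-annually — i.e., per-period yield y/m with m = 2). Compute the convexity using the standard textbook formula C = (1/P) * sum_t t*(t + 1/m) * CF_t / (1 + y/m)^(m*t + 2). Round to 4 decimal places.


Coupon per period c = face * coupon_rate / m = 3.200000
Periods per year m = 2; per-period yield y/m = 0.042000
Number of cashflows N = 20
Cashflows (t years, CF_t, discount factor 1/(1+y/m)^(m*t), PV):
  t = 0.5000: CF_t = 3.200000, DF = 0.959693, PV = 3.071017
  t = 1.0000: CF_t = 3.200000, DF = 0.921010, PV = 2.947233
  t = 1.5000: CF_t = 3.200000, DF = 0.883887, PV = 2.828439
  t = 2.0000: CF_t = 3.200000, DF = 0.848260, PV = 2.714433
  t = 2.5000: CF_t = 3.200000, DF = 0.814069, PV = 2.605022
  t = 3.0000: CF_t = 3.200000, DF = 0.781257, PV = 2.500021
  t = 3.5000: CF_t = 3.200000, DF = 0.749766, PV = 2.399252
  t = 4.0000: CF_t = 3.200000, DF = 0.719545, PV = 2.302546
  t = 4.5000: CF_t = 3.200000, DF = 0.690543, PV = 2.209737
  t = 5.0000: CF_t = 3.200000, DF = 0.662709, PV = 2.120669
  t = 5.5000: CF_t = 3.200000, DF = 0.635997, PV = 2.035191
  t = 6.0000: CF_t = 3.200000, DF = 0.610362, PV = 1.953158
  t = 6.5000: CF_t = 3.200000, DF = 0.585760, PV = 1.874432
  t = 7.0000: CF_t = 3.200000, DF = 0.562150, PV = 1.798879
  t = 7.5000: CF_t = 3.200000, DF = 0.539491, PV = 1.726371
  t = 8.0000: CF_t = 3.200000, DF = 0.517746, PV = 1.656786
  t = 8.5000: CF_t = 3.200000, DF = 0.496877, PV = 1.590006
  t = 9.0000: CF_t = 3.200000, DF = 0.476849, PV = 1.525917
  t = 9.5000: CF_t = 3.200000, DF = 0.457629, PV = 1.464412
  t = 10.0000: CF_t = 103.200000, DF = 0.439183, PV = 45.323696
Price P = sum_t PV_t = 86.647217
Convexity numerator sum_t t*(t + 1/m) * CF_t / (1+y/m)^(m*t + 2):
  t = 0.5000: term = 1.414220
  t = 1.0000: term = 4.071649
  t = 1.5000: term = 7.815066
  t = 2.0000: term = 12.500105
  t = 2.5000: term = 17.994393
  t = 3.0000: term = 24.176728
  t = 3.5000: term = 30.936312
  t = 4.0000: term = 38.172033
  t = 4.5000: term = 45.791787
  t = 5.0000: term = 53.711842
  t = 5.5000: term = 61.856248
  t = 6.0000: term = 70.156275
  t = 6.5000: term = 78.549892
  t = 7.0000: term = 86.981277
  t = 7.5000: term = 95.400358
  t = 8.0000: term = 103.762386
  t = 8.5000: term = 112.027528
  t = 9.0000: term = 120.160496
  t = 9.5000: term = 128.130194
  t = 10.0000: term = 4383.077797
Convexity = (1/P) * sum = 5476.686586 / 86.647217 = 63.206723

Answer: Convexity = 63.2067


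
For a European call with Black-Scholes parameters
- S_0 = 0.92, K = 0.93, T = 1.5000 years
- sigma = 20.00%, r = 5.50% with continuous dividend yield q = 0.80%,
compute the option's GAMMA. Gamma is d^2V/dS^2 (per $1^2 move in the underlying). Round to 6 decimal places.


d1 = 0.3661541517; d2 = 0.1212051775
phi(d1) = 0.3730760605; exp(-qT) = 0.9880717129; exp(-rT) = 0.9208114379
Gamma = exp(-qT) * phi(d1) / (S * sigma * sqrt(T)) = 0.9880717129 * 0.3730760605 / (0.9200 * 0.2000 * 1.2247448714) = 1.635771

Answer: Gamma = 1.635771


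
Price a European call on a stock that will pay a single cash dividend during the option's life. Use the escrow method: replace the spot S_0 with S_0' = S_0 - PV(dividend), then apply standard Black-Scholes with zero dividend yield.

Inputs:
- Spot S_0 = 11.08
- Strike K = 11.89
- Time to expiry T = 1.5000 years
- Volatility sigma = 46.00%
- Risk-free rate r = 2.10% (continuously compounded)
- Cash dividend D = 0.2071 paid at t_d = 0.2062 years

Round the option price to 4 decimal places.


Answer: Price = 2.1728

Derivation:
PV(D) = D * exp(-r * t_d) = 0.2071 * 0.99567916 = 0.20620515
S_0' = S_0 - PV(D) = 11.0800 - 0.20620515 = 10.87379485
d1 = (ln(S_0'/K) + (r + sigma^2/2)*T) / (sigma*sqrt(T)) = 0.17902227
d2 = d1 - sigma*sqrt(T) = -0.38436037
exp(-rT) = 0.96899096
N(d1) = 0.57103989; N(d2) = 0.35035569
C = S_0' * N(d1) - K * exp(-rT) * N(d2) = 10.87379485 * 0.57103989 - 11.8900 * 0.96899096 * 0.35035569 = 2.1728


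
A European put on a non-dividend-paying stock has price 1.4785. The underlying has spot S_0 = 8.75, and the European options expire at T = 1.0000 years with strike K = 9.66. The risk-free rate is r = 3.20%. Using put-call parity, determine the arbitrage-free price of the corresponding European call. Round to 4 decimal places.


Put-call parity: C - P = S_0 * exp(-qT) - K * exp(-rT).
S_0 * exp(-qT) = 8.7500 * 1.00000000 = 8.75000000
K * exp(-rT) = 9.6600 * 0.96850658 = 9.35577358
C = P + S*exp(-qT) - K*exp(-rT)
C = 1.4785 + 8.75000000 - 9.35577358 = 0.8727

Answer: Call price = 0.8727


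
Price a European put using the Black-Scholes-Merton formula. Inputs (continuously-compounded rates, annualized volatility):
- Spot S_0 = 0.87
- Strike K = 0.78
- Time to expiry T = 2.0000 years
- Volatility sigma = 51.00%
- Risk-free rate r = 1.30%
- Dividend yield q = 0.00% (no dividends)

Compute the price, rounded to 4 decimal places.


Answer: Price = 0.1784

Derivation:
d1 = (ln(S/K) + (r - q + 0.5*sigma^2) * T) / (sigma * sqrt(T)) = 0.54807610
d2 = d1 - sigma * sqrt(T) = -0.17317282
exp(-rT) = 0.97433509; exp(-qT) = 1.00000000
P = K * exp(-rT) * N(-d2) - S_0 * exp(-qT) * N(-d1)
N(-d1) = 0.29181983; N(-d2) = 0.56874221
P = 0.7800 * 0.97433509 * 0.56874221 - 0.8700 * 1.00000000 * 0.29181983 = 0.1784


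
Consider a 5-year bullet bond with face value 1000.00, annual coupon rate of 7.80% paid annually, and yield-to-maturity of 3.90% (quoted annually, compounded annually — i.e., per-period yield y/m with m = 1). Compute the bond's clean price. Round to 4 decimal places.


Answer: Price = 1174.1099

Derivation:
Coupon per period c = face * coupon_rate / m = 78.000000
Periods per year m = 1; per-period yield y/m = 0.039000
Number of cashflows N = 5
Cashflows (t years, CF_t, discount factor 1/(1+y/m)^(m*t), PV):
  t = 1.0000: CF_t = 78.000000, DF = 0.962464, PV = 75.072185
  t = 2.0000: CF_t = 78.000000, DF = 0.926337, PV = 72.254268
  t = 3.0000: CF_t = 78.000000, DF = 0.891566, PV = 69.542125
  t = 4.0000: CF_t = 78.000000, DF = 0.858100, PV = 66.931786
  t = 5.0000: CF_t = 1078.000000, DF = 0.825890, PV = 890.309532
Price P = sum_t PV_t = 1174.109896


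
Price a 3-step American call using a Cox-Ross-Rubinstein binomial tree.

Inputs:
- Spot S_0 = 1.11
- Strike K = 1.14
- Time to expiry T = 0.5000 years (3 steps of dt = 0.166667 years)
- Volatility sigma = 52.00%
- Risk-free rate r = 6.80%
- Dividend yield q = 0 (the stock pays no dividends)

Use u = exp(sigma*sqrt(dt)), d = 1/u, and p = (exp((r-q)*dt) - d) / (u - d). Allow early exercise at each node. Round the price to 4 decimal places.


dt = T/N = 0.166667
u = exp(sigma*sqrt(dt)) = 1.236505; d = 1/u = 0.808731
p = (exp((r-q)*dt) - d) / (u - d) = 0.473771
Discount per step: exp(-r*dt) = 0.988731
Stock lattice S(k, i) with i counting down-moves:
  k=0: S(0,0) = 1.1100
  k=1: S(1,0) = 1.3725; S(1,1) = 0.8977
  k=2: S(2,0) = 1.6971; S(2,1) = 1.1100; S(2,2) = 0.7260
  k=3: S(3,0) = 2.0985; S(3,1) = 1.3725; S(3,2) = 0.8977; S(3,3) = 0.5871
Terminal payoffs V(N, i) = max(S_T - K, 0):
  V(3,0) = 0.958510; V(3,1) = 0.232521; V(3,2) = 0.000000; V(3,3) = 0.000000
Backward induction: V(k, i) = exp(-r*dt) * [p * V(k+1, i) + (1-p) * V(k+1, i+1)]; then take max(V_cont, immediate exercise) for American.
  V(2,0) = exp(-r*dt) * [p*0.958510 + (1-p)*0.232521] = 0.569976; exercise = 0.557129; V(2,0) = max -> 0.569976
  V(2,1) = exp(-r*dt) * [p*0.232521 + (1-p)*0.000000] = 0.108920; exercise = 0.000000; V(2,1) = max -> 0.108920
  V(2,2) = exp(-r*dt) * [p*0.000000 + (1-p)*0.000000] = 0.000000; exercise = 0.000000; V(2,2) = max -> 0.000000
  V(1,0) = exp(-r*dt) * [p*0.569976 + (1-p)*0.108920] = 0.323666; exercise = 0.232521; V(1,0) = max -> 0.323666
  V(1,1) = exp(-r*dt) * [p*0.108920 + (1-p)*0.000000] = 0.051022; exercise = 0.000000; V(1,1) = max -> 0.051022
  V(0,0) = exp(-r*dt) * [p*0.323666 + (1-p)*0.051022] = 0.178162; exercise = 0.000000; V(0,0) = max -> 0.178162

Answer: Price = V(0,0) = 0.1782


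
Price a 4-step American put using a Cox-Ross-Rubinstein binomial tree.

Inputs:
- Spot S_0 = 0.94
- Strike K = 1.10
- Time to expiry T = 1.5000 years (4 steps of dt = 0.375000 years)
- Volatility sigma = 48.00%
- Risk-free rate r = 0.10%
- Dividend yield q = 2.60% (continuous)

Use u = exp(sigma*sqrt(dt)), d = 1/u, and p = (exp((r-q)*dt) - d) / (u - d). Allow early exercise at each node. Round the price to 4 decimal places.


dt = T/N = 0.375000
u = exp(sigma*sqrt(dt)) = 1.341702; d = 1/u = 0.745322
p = (exp((r-q)*dt) - d) / (u - d) = 0.411393
Discount per step: exp(-r*dt) = 0.999625
Stock lattice S(k, i) with i counting down-moves:
  k=0: S(0,0) = 0.9400
  k=1: S(1,0) = 1.2612; S(1,1) = 0.7006
  k=2: S(2,0) = 1.6922; S(2,1) = 0.9400; S(2,2) = 0.5222
  k=3: S(3,0) = 2.2704; S(3,1) = 1.2612; S(3,2) = 0.7006; S(3,3) = 0.3892
  k=4: S(4,0) = 3.0462; S(4,1) = 1.6922; S(4,2) = 0.9400; S(4,3) = 0.5222; S(4,4) = 0.2901
Terminal payoffs V(N, i) = max(K - S_T, 0):
  V(4,0) = 0.000000; V(4,1) = 0.000000; V(4,2) = 0.160000; V(4,3) = 0.577825; V(4,4) = 0.809929
Backward induction: V(k, i) = exp(-r*dt) * [p * V(k+1, i) + (1-p) * V(k+1, i+1)]; then take max(V_cont, immediate exercise) for American.
  V(3,0) = exp(-r*dt) * [p*0.000000 + (1-p)*0.000000] = 0.000000; exercise = 0.000000; V(3,0) = max -> 0.000000
  V(3,1) = exp(-r*dt) * [p*0.000000 + (1-p)*0.160000] = 0.094142; exercise = 0.000000; V(3,1) = max -> 0.094142
  V(3,2) = exp(-r*dt) * [p*0.160000 + (1-p)*0.577825] = 0.405782; exercise = 0.399397; V(3,2) = max -> 0.405782
  V(3,3) = exp(-r*dt) * [p*0.577825 + (1-p)*0.809929] = 0.714175; exercise = 0.710812; V(3,3) = max -> 0.714175
  V(2,0) = exp(-r*dt) * [p*0.000000 + (1-p)*0.094142] = 0.055392; exercise = 0.000000; V(2,0) = max -> 0.055392
  V(2,1) = exp(-r*dt) * [p*0.094142 + (1-p)*0.405782] = 0.277471; exercise = 0.160000; V(2,1) = max -> 0.277471
  V(2,2) = exp(-r*dt) * [p*0.405782 + (1-p)*0.714175] = 0.587084; exercise = 0.577825; V(2,2) = max -> 0.587084
  V(1,0) = exp(-r*dt) * [p*0.055392 + (1-p)*0.277471] = 0.186039; exercise = 0.000000; V(1,0) = max -> 0.186039
  V(1,1) = exp(-r*dt) * [p*0.277471 + (1-p)*0.587084] = 0.459539; exercise = 0.399397; V(1,1) = max -> 0.459539
  V(0,0) = exp(-r*dt) * [p*0.186039 + (1-p)*0.459539] = 0.346893; exercise = 0.160000; V(0,0) = max -> 0.346893

Answer: Price = V(0,0) = 0.3469


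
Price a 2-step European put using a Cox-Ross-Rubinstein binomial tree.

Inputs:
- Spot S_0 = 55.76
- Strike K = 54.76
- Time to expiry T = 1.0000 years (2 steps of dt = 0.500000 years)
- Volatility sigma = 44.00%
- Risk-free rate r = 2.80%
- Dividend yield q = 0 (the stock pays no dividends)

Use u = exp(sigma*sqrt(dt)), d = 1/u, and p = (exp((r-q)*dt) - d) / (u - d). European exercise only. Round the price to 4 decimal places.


Answer: Price = V(0,0) = 7.4340

Derivation:
dt = T/N = 0.500000
u = exp(sigma*sqrt(dt)) = 1.364963; d = 1/u = 0.732621
p = (exp((r-q)*dt) - d) / (u - d) = 0.445135
Discount per step: exp(-r*dt) = 0.986098
Stock lattice S(k, i) with i counting down-moves:
  k=0: S(0,0) = 55.7600
  k=1: S(1,0) = 76.1103; S(1,1) = 40.8509
  k=2: S(2,0) = 103.8877; S(2,1) = 55.7600; S(2,2) = 29.9282
Terminal payoffs V(N, i) = max(K - S_T, 0):
  V(2,0) = 0.000000; V(2,1) = 0.000000; V(2,2) = 24.831752
Backward induction: V(k, i) = exp(-r*dt) * [p * V(k+1, i) + (1-p) * V(k+1, i+1)].
  V(1,0) = exp(-r*dt) * [p*0.000000 + (1-p)*0.000000] = 0.000000
  V(1,1) = exp(-r*dt) * [p*0.000000 + (1-p)*24.831752] = 13.586710
  V(0,0) = exp(-r*dt) * [p*0.000000 + (1-p)*13.586710] = 7.433978


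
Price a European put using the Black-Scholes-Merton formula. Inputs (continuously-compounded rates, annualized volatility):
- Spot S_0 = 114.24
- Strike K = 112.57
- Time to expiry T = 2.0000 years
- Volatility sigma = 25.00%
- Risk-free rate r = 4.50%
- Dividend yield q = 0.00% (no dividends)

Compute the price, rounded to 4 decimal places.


Answer: Price = 10.2092

Derivation:
d1 = (ln(S/K) + (r - q + 0.5*sigma^2) * T) / (sigma * sqrt(T)) = 0.47298726
d2 = d1 - sigma * sqrt(T) = 0.11943387
exp(-rT) = 0.91393119; exp(-qT) = 1.00000000
P = K * exp(-rT) * N(-d2) - S_0 * exp(-qT) * N(-d1)
N(-d1) = 0.31811114; N(-d2) = 0.45246582
P = 112.5700 * 0.91393119 * 0.45246582 - 114.2400 * 1.00000000 * 0.31811114 = 10.2092


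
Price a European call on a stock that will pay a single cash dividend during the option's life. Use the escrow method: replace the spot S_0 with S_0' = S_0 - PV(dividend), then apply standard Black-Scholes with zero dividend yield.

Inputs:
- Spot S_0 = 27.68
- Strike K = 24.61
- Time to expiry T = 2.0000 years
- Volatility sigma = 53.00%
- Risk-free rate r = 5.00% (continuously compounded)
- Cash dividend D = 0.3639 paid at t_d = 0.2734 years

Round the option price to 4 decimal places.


PV(D) = D * exp(-r * t_d) = 0.3639 * 0.98642301 = 0.35895933
S_0' = S_0 - PV(D) = 27.6800 - 0.35895933 = 27.32104067
d1 = (ln(S_0'/K) + (r + sigma^2/2)*T) / (sigma*sqrt(T)) = 0.64760876
d2 = d1 - sigma*sqrt(T) = -0.10192442
exp(-rT) = 0.90483742
N(d1) = 0.74138099; N(d2) = 0.45940833
C = S_0' * N(d1) - K * exp(-rT) * N(d2) = 27.32104067 * 0.74138099 - 24.6100 * 0.90483742 * 0.45940833 = 10.0252

Answer: Price = 10.0252


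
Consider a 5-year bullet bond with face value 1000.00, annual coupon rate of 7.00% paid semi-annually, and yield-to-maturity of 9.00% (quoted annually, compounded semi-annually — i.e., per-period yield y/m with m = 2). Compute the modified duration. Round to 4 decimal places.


Coupon per period c = face * coupon_rate / m = 35.000000
Periods per year m = 2; per-period yield y/m = 0.045000
Number of cashflows N = 10
Cashflows (t years, CF_t, discount factor 1/(1+y/m)^(m*t), PV):
  t = 0.5000: CF_t = 35.000000, DF = 0.956938, PV = 33.492823
  t = 1.0000: CF_t = 35.000000, DF = 0.915730, PV = 32.050548
  t = 1.5000: CF_t = 35.000000, DF = 0.876297, PV = 30.670381
  t = 2.0000: CF_t = 35.000000, DF = 0.838561, PV = 29.349647
  t = 2.5000: CF_t = 35.000000, DF = 0.802451, PV = 28.085787
  t = 3.0000: CF_t = 35.000000, DF = 0.767896, PV = 26.876351
  t = 3.5000: CF_t = 35.000000, DF = 0.734828, PV = 25.718996
  t = 4.0000: CF_t = 35.000000, DF = 0.703185, PV = 24.611479
  t = 4.5000: CF_t = 35.000000, DF = 0.672904, PV = 23.551655
  t = 5.0000: CF_t = 1035.000000, DF = 0.643928, PV = 666.465151
Price P = sum_t PV_t = 920.872818
First compute Macaulay numerator sum_t t * PV_t:
  t * PV_t at t = 0.5000: 16.746411
  t * PV_t at t = 1.0000: 32.050548
  t * PV_t at t = 1.5000: 46.005572
  t * PV_t at t = 2.0000: 58.699294
  t * PV_t at t = 2.5000: 70.214467
  t * PV_t at t = 3.0000: 80.629053
  t * PV_t at t = 3.5000: 90.016486
  t * PV_t at t = 4.0000: 98.445918
  t * PV_t at t = 4.5000: 105.982447
  t * PV_t at t = 5.0000: 3332.325755
Macaulay duration D = 3931.115950 / 920.872818 = 4.268902
Modified duration = D / (1 + y/m) = 4.268902 / (1 + 0.045000) = 4.085074

Answer: Modified duration = 4.0851


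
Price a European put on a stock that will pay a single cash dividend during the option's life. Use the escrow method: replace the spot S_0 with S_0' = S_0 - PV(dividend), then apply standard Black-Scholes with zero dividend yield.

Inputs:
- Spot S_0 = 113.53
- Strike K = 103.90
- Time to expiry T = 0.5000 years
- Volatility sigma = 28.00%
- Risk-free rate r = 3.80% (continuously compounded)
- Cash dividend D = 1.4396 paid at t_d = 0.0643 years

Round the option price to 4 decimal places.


Answer: Price = 4.3121

Derivation:
PV(D) = D * exp(-r * t_d) = 1.4396 * 0.99755958 = 1.43608678
S_0' = S_0 - PV(D) = 113.5300 - 1.43608678 = 112.09391322
d1 = (ln(S_0'/K) + (r + sigma^2/2)*T) / (sigma*sqrt(T)) = 0.57835341
d2 = d1 - sigma*sqrt(T) = 0.38036351
exp(-rT) = 0.98117936
N(-d1) = 0.28151277; N(-d2) = 0.35183780
P = K * exp(-rT) * N(-d2) - S_0' * N(-d1) = 103.9000 * 0.98117936 * 0.35183780 - 112.09391322 * 0.28151277 = 4.3121


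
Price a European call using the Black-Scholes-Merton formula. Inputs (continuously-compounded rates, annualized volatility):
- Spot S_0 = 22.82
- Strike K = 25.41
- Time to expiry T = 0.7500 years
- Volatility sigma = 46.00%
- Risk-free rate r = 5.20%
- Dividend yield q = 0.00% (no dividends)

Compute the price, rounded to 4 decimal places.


d1 = (ln(S/K) + (r - q + 0.5*sigma^2) * T) / (sigma * sqrt(T)) = 0.02722218
d2 = d1 - sigma * sqrt(T) = -0.37114950
exp(-rT) = 0.96175071; exp(-qT) = 1.00000000
C = S_0 * exp(-qT) * N(d1) - K * exp(-rT) * N(d2)
N(d1) = 0.51085874; N(d2) = 0.35526309
C = 22.8200 * 1.00000000 * 0.51085874 - 25.4100 * 0.96175071 * 0.35526309 = 2.9758

Answer: Price = 2.9758


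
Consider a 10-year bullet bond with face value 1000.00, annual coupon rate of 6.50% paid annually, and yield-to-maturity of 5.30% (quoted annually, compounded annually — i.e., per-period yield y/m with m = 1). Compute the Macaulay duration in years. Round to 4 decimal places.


Coupon per period c = face * coupon_rate / m = 65.000000
Periods per year m = 1; per-period yield y/m = 0.053000
Number of cashflows N = 10
Cashflows (t years, CF_t, discount factor 1/(1+y/m)^(m*t), PV):
  t = 1.0000: CF_t = 65.000000, DF = 0.949668, PV = 61.728395
  t = 2.0000: CF_t = 65.000000, DF = 0.901869, PV = 58.621458
  t = 3.0000: CF_t = 65.000000, DF = 0.856475, PV = 55.670900
  t = 4.0000: CF_t = 65.000000, DF = 0.813367, PV = 52.868851
  t = 5.0000: CF_t = 65.000000, DF = 0.772428, PV = 50.207836
  t = 6.0000: CF_t = 65.000000, DF = 0.733550, PV = 47.680756
  t = 7.0000: CF_t = 65.000000, DF = 0.696629, PV = 45.280870
  t = 8.0000: CF_t = 65.000000, DF = 0.661566, PV = 43.001775
  t = 9.0000: CF_t = 65.000000, DF = 0.628268, PV = 40.837394
  t = 10.0000: CF_t = 1065.000000, DF = 0.596645, PV = 635.427339
Price P = sum_t PV_t = 1091.325572
Macaulay numerator sum_t t * PV_t:
  t * PV_t at t = 1.0000: 61.728395
  t * PV_t at t = 2.0000: 117.242916
  t * PV_t at t = 3.0000: 167.012700
  t * PV_t at t = 4.0000: 211.475404
  t * PV_t at t = 5.0000: 251.039178
  t * PV_t at t = 6.0000: 286.084534
  t * PV_t at t = 7.0000: 316.966087
  t * PV_t at t = 8.0000: 344.014204
  t * PV_t at t = 9.0000: 367.536542
  t * PV_t at t = 10.0000: 6354.273385
Macaulay duration D = (sum_t t * PV_t) / P = 8477.373346 / 1091.325572 = 7.767960

Answer: Macaulay duration = 7.7680 years


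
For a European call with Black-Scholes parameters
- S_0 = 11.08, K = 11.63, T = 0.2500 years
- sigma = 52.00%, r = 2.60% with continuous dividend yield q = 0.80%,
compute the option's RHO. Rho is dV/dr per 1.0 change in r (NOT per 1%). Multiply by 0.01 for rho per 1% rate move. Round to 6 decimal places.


d1 = -0.0390241739; d2 = -0.2990241739
phi(d1) = 0.3986386242; exp(-qT) = 0.9980019987; exp(-rT) = 0.9935210793
N(d2) = 0.3824608004
Rho = K*T*exp(-rT)*N(d2) = 11.6300 * 0.2500 * 0.9935210793 * 0.3824608004 = 1.104800

Answer: Rho = 1.104800


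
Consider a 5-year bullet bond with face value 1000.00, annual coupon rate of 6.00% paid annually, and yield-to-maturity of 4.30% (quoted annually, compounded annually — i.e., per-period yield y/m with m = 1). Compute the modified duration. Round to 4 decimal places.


Answer: Modified duration = 4.3015

Derivation:
Coupon per period c = face * coupon_rate / m = 60.000000
Periods per year m = 1; per-period yield y/m = 0.043000
Number of cashflows N = 5
Cashflows (t years, CF_t, discount factor 1/(1+y/m)^(m*t), PV):
  t = 1.0000: CF_t = 60.000000, DF = 0.958773, PV = 57.526366
  t = 2.0000: CF_t = 60.000000, DF = 0.919245, PV = 55.154714
  t = 3.0000: CF_t = 60.000000, DF = 0.881347, PV = 52.880838
  t = 4.0000: CF_t = 60.000000, DF = 0.845012, PV = 50.700707
  t = 5.0000: CF_t = 1060.000000, DF = 0.810174, PV = 858.784749
Price P = sum_t PV_t = 1075.047373
First compute Macaulay numerator sum_t t * PV_t:
  t * PV_t at t = 1.0000: 57.526366
  t * PV_t at t = 2.0000: 110.309427
  t * PV_t at t = 3.0000: 158.642513
  t * PV_t at t = 4.0000: 202.802829
  t * PV_t at t = 5.0000: 4293.923744
Macaulay duration D = 4823.204878 / 1075.047373 = 4.486505
Modified duration = D / (1 + y/m) = 4.486505 / (1 + 0.043000) = 4.301538


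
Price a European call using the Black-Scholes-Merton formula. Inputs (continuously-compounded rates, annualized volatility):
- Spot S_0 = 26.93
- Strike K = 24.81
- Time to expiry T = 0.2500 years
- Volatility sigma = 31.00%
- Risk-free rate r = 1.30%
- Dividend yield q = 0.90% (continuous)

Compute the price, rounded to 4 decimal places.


Answer: Price = 2.8863

Derivation:
d1 = (ln(S/K) + (r - q + 0.5*sigma^2) * T) / (sigma * sqrt(T)) = 0.61294587
d2 = d1 - sigma * sqrt(T) = 0.45794587
exp(-rT) = 0.99675528; exp(-qT) = 0.99775253
C = S_0 * exp(-qT) * N(d1) - K * exp(-rT) * N(d2)
N(d1) = 0.73004393; N(d2) = 0.67650433
C = 26.9300 * 0.99775253 * 0.73004393 - 24.8100 * 0.99675528 * 0.67650433 = 2.8863


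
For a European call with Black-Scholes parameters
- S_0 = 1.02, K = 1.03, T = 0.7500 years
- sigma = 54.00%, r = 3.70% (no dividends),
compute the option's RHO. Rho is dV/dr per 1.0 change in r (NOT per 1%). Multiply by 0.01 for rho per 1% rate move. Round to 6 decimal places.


d1 = 0.2723036729; d2 = -0.1953500452
phi(d1) = 0.3844224587; exp(-qT) = 1.0000000000; exp(-rT) = 0.9726314943
N(d2) = 0.4225594606
Rho = K*T*exp(-rT)*N(d2) = 1.0300 * 0.7500 * 0.9726314943 * 0.4225594606 = 0.317493

Answer: Rho = 0.317493


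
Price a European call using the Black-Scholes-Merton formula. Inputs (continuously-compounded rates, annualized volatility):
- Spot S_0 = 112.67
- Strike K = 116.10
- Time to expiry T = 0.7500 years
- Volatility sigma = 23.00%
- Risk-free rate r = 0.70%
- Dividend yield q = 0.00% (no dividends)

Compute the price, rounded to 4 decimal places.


Answer: Price = 7.7088

Derivation:
d1 = (ln(S/K) + (r - q + 0.5*sigma^2) * T) / (sigma * sqrt(T)) = -0.02460615
d2 = d1 - sigma * sqrt(T) = -0.22379199
exp(-rT) = 0.99476376; exp(-qT) = 1.00000000
C = S_0 * exp(-qT) * N(d1) - K * exp(-rT) * N(d2)
N(d1) = 0.49018456; N(d2) = 0.41145958
C = 112.6700 * 1.00000000 * 0.49018456 - 116.1000 * 0.99476376 * 0.41145958 = 7.7088


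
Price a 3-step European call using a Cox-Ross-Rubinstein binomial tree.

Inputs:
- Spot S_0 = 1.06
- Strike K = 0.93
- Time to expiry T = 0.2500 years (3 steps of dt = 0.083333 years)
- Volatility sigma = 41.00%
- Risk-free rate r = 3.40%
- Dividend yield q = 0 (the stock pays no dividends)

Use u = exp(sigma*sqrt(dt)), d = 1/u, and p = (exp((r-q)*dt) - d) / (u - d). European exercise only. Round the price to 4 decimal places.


Answer: Price = V(0,0) = 0.1636

Derivation:
dt = T/N = 0.083333
u = exp(sigma*sqrt(dt)) = 1.125646; d = 1/u = 0.888379
p = (exp((r-q)*dt) - d) / (u - d) = 0.482404
Discount per step: exp(-r*dt) = 0.997171
Stock lattice S(k, i) with i counting down-moves:
  k=0: S(0,0) = 1.0600
  k=1: S(1,0) = 1.1932; S(1,1) = 0.9417
  k=2: S(2,0) = 1.3431; S(2,1) = 1.0600; S(2,2) = 0.8366
  k=3: S(3,0) = 1.5119; S(3,1) = 1.1932; S(3,2) = 0.9417; S(3,3) = 0.7432
Terminal payoffs V(N, i) = max(S_T - K, 0):
  V(3,0) = 0.581858; V(3,1) = 0.263184; V(3,2) = 0.011682; V(3,3) = 0.000000
Backward induction: V(k, i) = exp(-r*dt) * [p * V(k+1, i) + (1-p) * V(k+1, i+1)].
  V(2,0) = exp(-r*dt) * [p*0.581858 + (1-p)*0.263184] = 0.415734
  V(2,1) = exp(-r*dt) * [p*0.263184 + (1-p)*0.011682] = 0.132631
  V(2,2) = exp(-r*dt) * [p*0.011682 + (1-p)*0.000000] = 0.005619
  V(1,0) = exp(-r*dt) * [p*0.415734 + (1-p)*0.132631] = 0.268440
  V(1,1) = exp(-r*dt) * [p*0.132631 + (1-p)*0.005619] = 0.066701
  V(0,0) = exp(-r*dt) * [p*0.268440 + (1-p)*0.066701] = 0.163556


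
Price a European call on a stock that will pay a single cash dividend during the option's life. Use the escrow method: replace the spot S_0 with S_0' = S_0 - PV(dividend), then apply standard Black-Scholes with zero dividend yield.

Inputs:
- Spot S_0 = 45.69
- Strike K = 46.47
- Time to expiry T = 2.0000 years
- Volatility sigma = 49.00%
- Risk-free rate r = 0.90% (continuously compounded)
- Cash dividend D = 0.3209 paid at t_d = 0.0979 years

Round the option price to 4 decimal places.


PV(D) = D * exp(-r * t_d) = 0.3209 * 0.99911929 = 0.32061738
S_0' = S_0 - PV(D) = 45.6900 - 0.32061738 = 45.36938262
d1 = (ln(S_0'/K) + (r + sigma^2/2)*T) / (sigma*sqrt(T)) = 0.33786795
d2 = d1 - sigma*sqrt(T) = -0.35509670
exp(-rT) = 0.98216103
N(d1) = 0.63226865; N(d2) = 0.36125858
C = S_0' * N(d1) - K * exp(-rT) * N(d2) = 45.36938262 * 0.63226865 - 46.4700 * 0.98216103 * 0.36125858 = 12.1974

Answer: Price = 12.1974


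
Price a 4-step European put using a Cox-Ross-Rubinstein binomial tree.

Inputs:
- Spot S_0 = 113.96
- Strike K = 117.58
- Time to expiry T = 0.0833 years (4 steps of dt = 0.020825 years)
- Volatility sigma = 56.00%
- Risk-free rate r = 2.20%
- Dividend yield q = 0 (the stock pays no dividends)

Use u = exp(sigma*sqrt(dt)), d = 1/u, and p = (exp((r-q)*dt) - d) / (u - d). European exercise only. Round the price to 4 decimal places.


dt = T/N = 0.020825
u = exp(sigma*sqrt(dt)) = 1.084168; d = 1/u = 0.922366
p = (exp((r-q)*dt) - d) / (u - d) = 0.482640
Discount per step: exp(-r*dt) = 0.999542
Stock lattice S(k, i) with i counting down-moves:
  k=0: S(0,0) = 113.9600
  k=1: S(1,0) = 123.5518; S(1,1) = 105.1129
  k=2: S(2,0) = 133.9509; S(2,1) = 113.9600; S(2,2) = 96.9526
  k=3: S(3,0) = 145.2253; S(3,1) = 123.5518; S(3,2) = 105.1129; S(3,3) = 89.4258
  k=4: S(4,0) = 157.4486; S(4,1) = 133.9509; S(4,2) = 113.9600; S(4,3) = 96.9526; S(4,4) = 82.4833
Terminal payoffs V(N, i) = max(K - S_T, 0):
  V(4,0) = 0.000000; V(4,1) = 0.000000; V(4,2) = 3.620000; V(4,3) = 20.627442; V(4,4) = 35.096685
Backward induction: V(k, i) = exp(-r*dt) * [p * V(k+1, i) + (1-p) * V(k+1, i+1)].
  V(3,0) = exp(-r*dt) * [p*0.000000 + (1-p)*0.000000] = 0.000000
  V(3,1) = exp(-r*dt) * [p*0.000000 + (1-p)*3.620000] = 1.871985
  V(3,2) = exp(-r*dt) * [p*3.620000 + (1-p)*20.627442] = 12.413282
  V(3,3) = exp(-r*dt) * [p*20.627442 + (1-p)*35.096685] = 28.100373
  V(2,0) = exp(-r*dt) * [p*0.000000 + (1-p)*1.871985] = 0.968047
  V(2,1) = exp(-r*dt) * [p*1.871985 + (1-p)*12.413282] = 7.322276
  V(2,2) = exp(-r*dt) * [p*12.413282 + (1-p)*28.100373] = 20.519752
  V(1,0) = exp(-r*dt) * [p*0.968047 + (1-p)*7.322276] = 4.253522
  V(1,1) = exp(-r*dt) * [p*7.322276 + (1-p)*20.519752] = 14.143641
  V(0,0) = exp(-r*dt) * [p*4.253522 + (1-p)*14.143641] = 9.365982

Answer: Price = V(0,0) = 9.3660


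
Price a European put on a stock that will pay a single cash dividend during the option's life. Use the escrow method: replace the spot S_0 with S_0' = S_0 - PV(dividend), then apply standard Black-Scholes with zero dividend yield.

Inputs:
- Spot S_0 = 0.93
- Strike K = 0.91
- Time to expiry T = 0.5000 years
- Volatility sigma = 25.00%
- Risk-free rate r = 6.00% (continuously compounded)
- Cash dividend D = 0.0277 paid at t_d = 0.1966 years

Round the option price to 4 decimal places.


PV(D) = D * exp(-r * t_d) = 0.0277 * 0.98827330 = 0.02737517
S_0' = S_0 - PV(D) = 0.9300 - 0.02737517 = 0.90262483
d1 = (ln(S_0'/K) + (r + sigma^2/2)*T) / (sigma*sqrt(T)) = 0.21206074
d2 = d1 - sigma*sqrt(T) = 0.03528404
exp(-rT) = 0.97044553
N(-d1) = 0.41602982; N(-d2) = 0.48592662
P = K * exp(-rT) * N(-d2) - S_0' * N(-d1) = 0.9100 * 0.97044553 * 0.48592662 - 0.90262483 * 0.41602982 = 0.0536

Answer: Price = 0.0536


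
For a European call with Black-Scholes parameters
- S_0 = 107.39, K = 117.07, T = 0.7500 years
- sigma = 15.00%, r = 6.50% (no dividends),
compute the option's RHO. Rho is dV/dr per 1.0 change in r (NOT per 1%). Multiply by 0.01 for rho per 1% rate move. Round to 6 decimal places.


Answer: Rho = 30.242955

Derivation:
d1 = -0.2241464549; d2 = -0.3540502655
phi(d1) = 0.3890453544; exp(-qT) = 1.0000000000; exp(-rT) = 0.9524192047
N(d2) = 0.3616506067
Rho = K*T*exp(-rT)*N(d2) = 117.0700 * 0.7500 * 0.9524192047 * 0.3616506067 = 30.242955


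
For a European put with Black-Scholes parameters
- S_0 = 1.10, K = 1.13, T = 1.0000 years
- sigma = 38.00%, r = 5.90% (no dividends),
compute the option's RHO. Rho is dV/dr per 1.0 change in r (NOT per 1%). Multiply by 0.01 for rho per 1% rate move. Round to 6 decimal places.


Answer: Rho = -0.577401

Derivation:
d1 = 0.2744540713; d2 = -0.1055459287
phi(d1) = 0.3841965333; exp(-qT) = 1.0000000000; exp(-rT) = 0.9427067692
N(-d2) = 0.5420286862
Rho = -K*T*exp(-rT)*N(-d2) = -1.1300 * 1.0000 * 0.9427067692 * 0.5420286862 = -0.577401


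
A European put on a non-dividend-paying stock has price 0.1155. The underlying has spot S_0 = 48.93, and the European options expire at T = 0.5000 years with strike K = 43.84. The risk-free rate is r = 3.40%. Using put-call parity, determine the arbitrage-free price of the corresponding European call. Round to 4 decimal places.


Put-call parity: C - P = S_0 * exp(-qT) - K * exp(-rT).
S_0 * exp(-qT) = 48.9300 * 1.00000000 = 48.93000000
K * exp(-rT) = 43.8400 * 0.98314368 = 43.10101913
C = P + S*exp(-qT) - K*exp(-rT)
C = 0.1155 + 48.93000000 - 43.10101913 = 5.9445

Answer: Call price = 5.9445


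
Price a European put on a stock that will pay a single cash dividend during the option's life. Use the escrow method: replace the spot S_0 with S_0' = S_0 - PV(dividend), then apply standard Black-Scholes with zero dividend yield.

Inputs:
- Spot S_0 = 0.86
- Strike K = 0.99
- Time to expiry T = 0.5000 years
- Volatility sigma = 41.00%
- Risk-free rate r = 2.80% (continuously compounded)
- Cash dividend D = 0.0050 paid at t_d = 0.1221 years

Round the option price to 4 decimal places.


Answer: Price = 0.1769

Derivation:
PV(D) = D * exp(-r * t_d) = 0.0050 * 0.99658704 = 0.00498294
S_0' = S_0 - PV(D) = 0.8600 - 0.00498294 = 0.85501706
d1 = (ln(S_0'/K) + (r + sigma^2/2)*T) / (sigma*sqrt(T)) = -0.31236361
d2 = d1 - sigma*sqrt(T) = -0.60227739
exp(-rT) = 0.98609754
N(-d1) = 0.62261790; N(-d2) = 0.72650525
P = K * exp(-rT) * N(-d2) - S_0' * N(-d1) = 0.9900 * 0.98609754 * 0.72650525 - 0.85501706 * 0.62261790 = 0.1769
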